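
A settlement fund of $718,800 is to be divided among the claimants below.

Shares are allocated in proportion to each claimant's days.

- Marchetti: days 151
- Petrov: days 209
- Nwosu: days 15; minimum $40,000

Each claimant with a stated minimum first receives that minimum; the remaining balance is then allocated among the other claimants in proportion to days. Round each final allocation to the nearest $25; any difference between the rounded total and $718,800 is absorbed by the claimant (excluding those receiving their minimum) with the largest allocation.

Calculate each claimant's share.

Guaranteed amounts: Nwosu $40,000. Balance $678,800.
Balance split over remaining days 360: Marchetti 284,718.89 → $284,725; Petrov 394,081.11 → $394,075.

Marchetti: $284,725; Petrov: $394,075; Nwosu: $40,000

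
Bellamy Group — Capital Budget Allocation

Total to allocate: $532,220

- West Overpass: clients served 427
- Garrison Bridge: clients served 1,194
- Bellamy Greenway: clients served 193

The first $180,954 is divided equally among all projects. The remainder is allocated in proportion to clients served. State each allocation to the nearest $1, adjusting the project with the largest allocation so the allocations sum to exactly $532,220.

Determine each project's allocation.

West Overpass: $143,003 | Garrison Bridge: $291,526 | Bellamy Greenway: $97,691

$180,954 shared equally gives $60,318 per project.
Remainder $351,266 by clients served (total 1,814): West Overpass 82,685.00 → $82,685; Garrison Bridge 231,208.16 → $231,208; Bellamy Greenway 37,372.84 → $37,373.
Totals: West Overpass $60,318 + $82,685 = $143,003; Garrison Bridge $60,318 + $231,208 = $291,526; Bellamy Greenway $60,318 + $37,373 = $97,691.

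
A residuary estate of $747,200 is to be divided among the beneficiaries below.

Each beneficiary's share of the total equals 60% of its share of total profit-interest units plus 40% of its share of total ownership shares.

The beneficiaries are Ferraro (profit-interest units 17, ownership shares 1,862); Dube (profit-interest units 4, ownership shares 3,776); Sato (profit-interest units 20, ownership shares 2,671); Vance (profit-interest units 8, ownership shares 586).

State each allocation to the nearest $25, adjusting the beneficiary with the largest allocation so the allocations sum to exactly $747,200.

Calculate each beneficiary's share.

Ferraro: $218,100 | Dube: $163,475 | Sato: $272,750 | Vance: $92,875

Totals — profit-interest units 49, ownership shares 8,895.
Combined weights (60% profit-interest units + 40% ownership shares): Ferraro 0.2919; Dube 0.2188; Sato 0.3650; Vance 0.1243.
Raw shares: Ferraro 218,104.47; Dube 163,474.55; Sato 272,735.76; Vance 92,885.23.
Rounded to nearest $25: Ferraro $218,100; Dube $163,475; Sato $272,725; Vance $92,875. Sum = $747,175.
Difference $747,200 − $747,175 = +$25 applied to largest allocation (Sato): Sato becomes $272,750.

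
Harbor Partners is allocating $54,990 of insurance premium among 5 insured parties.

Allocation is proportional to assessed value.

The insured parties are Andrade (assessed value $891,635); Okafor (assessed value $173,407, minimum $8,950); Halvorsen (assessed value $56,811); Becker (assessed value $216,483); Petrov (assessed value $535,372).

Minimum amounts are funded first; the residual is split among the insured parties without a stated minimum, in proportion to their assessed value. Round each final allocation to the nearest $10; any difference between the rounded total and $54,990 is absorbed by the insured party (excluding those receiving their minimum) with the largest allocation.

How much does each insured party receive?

Minimums first: Okafor $8,950. Balance $46,040.
Balance split over remaining assessed value 1,700,301: Andrade 24,143.30 → $24,140; Halvorsen 1,538.30 → $1,540; Becker 5,861.83 → $5,860; Petrov 14,496.57 → $14,500.

Andrade: $24,140 · Okafor: $8,950 · Halvorsen: $1,540 · Becker: $5,860 · Petrov: $14,500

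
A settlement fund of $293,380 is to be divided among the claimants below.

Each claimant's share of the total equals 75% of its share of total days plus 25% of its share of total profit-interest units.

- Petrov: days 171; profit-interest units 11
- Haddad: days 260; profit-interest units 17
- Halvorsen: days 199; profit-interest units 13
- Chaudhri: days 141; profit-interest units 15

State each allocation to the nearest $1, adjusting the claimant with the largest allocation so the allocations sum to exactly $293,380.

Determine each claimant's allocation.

Petrov: $63,209 · Haddad: $96,466 · Halvorsen: $73,819 · Chaudhri: $59,886

Totals — days 771, profit-interest units 56.
Combined weights (75% days + 25% profit-interest units): Petrov 0.2154; Haddad 0.3288; Halvorsen 0.2516; Chaudhri 0.2041.
Proportional shares: Petrov 63,208.59; Haddad 96,466.61; Halvorsen 73,818.95; Chaudhri 59,885.85.
Rounded to nearest $1: Petrov $63,209; Haddad $96,467; Halvorsen $73,819; Chaudhri $59,886. Sum = $293,381.
Difference $293,380 − $293,381 = −$1 applied to largest allocation (Haddad): Haddad becomes $96,466.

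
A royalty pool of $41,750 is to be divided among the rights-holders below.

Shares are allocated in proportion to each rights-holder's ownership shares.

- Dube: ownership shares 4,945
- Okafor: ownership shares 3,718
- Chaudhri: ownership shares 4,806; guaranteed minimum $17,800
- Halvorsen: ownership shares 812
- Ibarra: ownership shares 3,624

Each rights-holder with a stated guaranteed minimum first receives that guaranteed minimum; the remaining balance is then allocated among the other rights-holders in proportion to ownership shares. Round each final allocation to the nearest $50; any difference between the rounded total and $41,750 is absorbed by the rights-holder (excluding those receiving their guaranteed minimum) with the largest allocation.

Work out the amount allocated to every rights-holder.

Dube: $9,000 | Okafor: $6,800 | Chaudhri: $17,800 | Halvorsen: $1,500 | Ibarra: $6,650

Fund the minimums — Chaudhri $17,800. Residual $23,950.
Residual split over remaining ownership shares 13,099: Dube 9,041.36 → $9,050; Okafor 6,797.93 → $6,800; Halvorsen 1,484.65 → $1,500; Ibarra 6,626.06 → $6,650.
Rounding difference −$50 applied to Dube → $9,000.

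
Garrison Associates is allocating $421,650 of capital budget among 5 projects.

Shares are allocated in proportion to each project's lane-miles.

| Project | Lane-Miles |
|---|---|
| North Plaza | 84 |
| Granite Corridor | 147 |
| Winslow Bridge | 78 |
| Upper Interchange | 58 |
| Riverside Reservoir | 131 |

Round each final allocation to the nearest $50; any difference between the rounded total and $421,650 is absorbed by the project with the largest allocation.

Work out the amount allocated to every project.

North Plaza: $71,100; Granite Corridor: $124,500; Winslow Bridge: $66,050; Upper Interchange: $49,100; Riverside Reservoir: $110,900

Sum of lane-miles: 498.
Raw shares: North Plaza 84/498 × $421,650 = 71,121.69; Granite Corridor 147/498 × $421,650 = 124,462.95; Winslow Bridge 78/498 × $421,650 = 66,041.57; Upper Interchange 58/498 × $421,650 = 49,107.83; Riverside Reservoir 131/498 × $421,650 = 110,915.96.
At nearest $50: North Plaza $71,100; Granite Corridor $124,450; Winslow Bridge $66,050; Upper Interchange $49,100; Riverside Reservoir $110,900. Sum = $421,600.
Difference $421,650 − $421,600 = +$50 applied to largest allocation (Granite Corridor): Granite Corridor becomes $124,500.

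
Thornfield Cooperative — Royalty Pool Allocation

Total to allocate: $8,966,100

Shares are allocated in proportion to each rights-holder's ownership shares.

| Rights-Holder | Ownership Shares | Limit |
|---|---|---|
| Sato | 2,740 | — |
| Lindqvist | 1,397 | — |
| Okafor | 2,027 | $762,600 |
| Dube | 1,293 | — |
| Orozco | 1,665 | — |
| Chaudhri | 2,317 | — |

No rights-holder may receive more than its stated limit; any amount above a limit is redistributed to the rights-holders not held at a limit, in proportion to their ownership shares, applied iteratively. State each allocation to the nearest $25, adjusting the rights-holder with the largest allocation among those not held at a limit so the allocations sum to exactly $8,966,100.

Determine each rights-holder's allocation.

Sum of ownership shares: 11,439.
Unconstrained shares: Sato 2,147,662.73; Lindqvist 1,094,994.47; Okafor 1,588,800.13; Dube 1,013,477.34; Orozco 1,305,057.83; Chaudhri 1,816,107.50.
Capped: Okafor ($762,600); residual $8,203,500 reallocated over remaining ownership shares 9,412.
Remaining shares: Sato 2,388,184.23 → $2,388,175; Lindqvist 1,217,625.32 → $1,217,625; Dube 1,126,978.91 → $1,126,975; Orozco 1,451,214.14 → $1,451,225; Chaudhri 2,019,497.40 → $2,019,500.

Sato: $2,388,175 · Lindqvist: $1,217,625 · Okafor: $762,600 · Dube: $1,126,975 · Orozco: $1,451,225 · Chaudhri: $2,019,500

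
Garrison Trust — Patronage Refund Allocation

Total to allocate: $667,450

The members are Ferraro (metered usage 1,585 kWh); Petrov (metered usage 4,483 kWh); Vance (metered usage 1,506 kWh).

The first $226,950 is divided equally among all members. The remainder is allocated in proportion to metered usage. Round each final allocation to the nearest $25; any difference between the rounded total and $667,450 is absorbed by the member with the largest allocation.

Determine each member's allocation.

Ferraro: $167,825 | Petrov: $336,375 | Vance: $163,250

Equal tier: $226,950 ÷ 3 = $75,650 apiece.
Remainder $440,500 by metered usage (total 7,574): Ferraro 92,182.80 → $92,175; Petrov 260,729.01 → $260,725; Vance 87,588.20 → $87,600.
Totals: Ferraro $75,650 + $92,175 = $167,825; Petrov $75,650 + $260,725 = $336,375; Vance $75,650 + $87,600 = $163,250.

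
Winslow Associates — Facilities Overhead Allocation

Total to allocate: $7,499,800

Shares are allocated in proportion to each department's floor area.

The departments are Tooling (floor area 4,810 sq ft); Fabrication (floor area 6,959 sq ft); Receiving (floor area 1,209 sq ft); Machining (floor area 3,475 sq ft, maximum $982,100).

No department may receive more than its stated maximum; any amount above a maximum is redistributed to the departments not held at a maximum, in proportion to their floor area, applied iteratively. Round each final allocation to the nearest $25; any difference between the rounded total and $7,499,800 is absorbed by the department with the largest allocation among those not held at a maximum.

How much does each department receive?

Total floor area = 16,453.
Pro-rata shares before constraints: Tooling 2,192,550.78; Fabrication 3,172,133.24; Receiving 551,100.60; Machining 1,584,015.38.
Held at cap: Machining ($982,100); balance $6,517,700 reallocated over remaining floor area 12,978.
Remaining shares: Tooling 2,415,637.00 → $2,415,625; Fabrication 3,494,889.37 → $3,494,900; Receiving 607,173.62 → $607,175.

Tooling: $2,415,625 | Fabrication: $3,494,900 | Receiving: $607,175 | Machining: $982,100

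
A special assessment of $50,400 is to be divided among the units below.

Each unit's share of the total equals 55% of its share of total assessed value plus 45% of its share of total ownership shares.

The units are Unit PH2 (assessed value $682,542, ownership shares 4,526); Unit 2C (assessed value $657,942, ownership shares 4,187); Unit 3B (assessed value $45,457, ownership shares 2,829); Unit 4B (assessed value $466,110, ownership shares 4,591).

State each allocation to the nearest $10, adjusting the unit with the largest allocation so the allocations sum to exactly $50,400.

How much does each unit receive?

Unit PH2: $16,580 · Unit 2C: $15,730 · Unit 3B: $4,660 · Unit 4B: $13,430

Assessed value total 1,852,051; ownership shares total 16,133.
Composite weights (55% assessed value + 45% ownership shares): Unit PH2 0.3289; Unit 2C 0.3122; Unit 3B 0.0924; Unit 4B 0.2665.
Unrounded shares: Unit PH2 16,578.45; Unit 2C 15,733.69; Unit 3B 4,657.41; Unit 4B 13,430.45.
At nearest $10: Unit PH2 $16,580; Unit 2C $15,730; Unit 3B $4,660; Unit 4B $13,430. Sum = $50,400.
No rounding difference to absorb.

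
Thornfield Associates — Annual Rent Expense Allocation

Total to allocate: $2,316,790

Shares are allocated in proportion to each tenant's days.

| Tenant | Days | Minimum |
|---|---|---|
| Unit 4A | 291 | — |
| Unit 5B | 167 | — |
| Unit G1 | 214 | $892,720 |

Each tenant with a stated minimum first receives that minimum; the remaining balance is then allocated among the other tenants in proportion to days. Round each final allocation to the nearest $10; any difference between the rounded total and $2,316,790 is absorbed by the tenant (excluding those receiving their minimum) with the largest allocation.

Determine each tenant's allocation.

Fund the minimums — Unit G1 $892,720. Balance $1,424,070.
Balance split over remaining days 458: Unit 4A 904,813.03 → $904,810; Unit 5B 519,256.97 → $519,260.

Unit 4A: $904,810 | Unit 5B: $519,260 | Unit G1: $892,720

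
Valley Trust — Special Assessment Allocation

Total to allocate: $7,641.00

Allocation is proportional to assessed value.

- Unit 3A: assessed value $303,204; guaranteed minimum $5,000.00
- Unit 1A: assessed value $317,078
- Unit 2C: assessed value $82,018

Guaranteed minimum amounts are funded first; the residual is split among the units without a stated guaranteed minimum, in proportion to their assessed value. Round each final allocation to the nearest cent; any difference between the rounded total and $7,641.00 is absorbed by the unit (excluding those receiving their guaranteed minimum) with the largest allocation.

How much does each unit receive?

Fund the minimums — Unit 3A $5,000.00. Residual $2,641.00.
Residual split over remaining assessed value 399,096: Unit 1A 2,098.2495 → $2,098.25; Unit 2C 542.7505 → $542.75.

Unit 3A: $5,000.00; Unit 1A: $2,098.25; Unit 2C: $542.75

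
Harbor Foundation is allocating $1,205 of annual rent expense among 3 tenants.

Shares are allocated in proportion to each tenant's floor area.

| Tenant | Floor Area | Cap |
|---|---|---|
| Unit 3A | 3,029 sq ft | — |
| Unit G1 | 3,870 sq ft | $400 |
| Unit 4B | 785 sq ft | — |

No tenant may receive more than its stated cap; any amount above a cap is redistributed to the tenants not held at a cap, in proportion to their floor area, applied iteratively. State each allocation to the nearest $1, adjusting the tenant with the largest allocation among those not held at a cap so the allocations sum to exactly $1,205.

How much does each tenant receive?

Unit 3A: $639 | Unit G1: $400 | Unit 4B: $166

Combined floor area = 7,684.
Unconstrained shares: Unit 3A 475.01; Unit G1 606.89; Unit 4B 123.10.
Held at cap: Unit G1 ($400); remaining pool $805 reallocated over remaining floor area 3,814.
Redistributed shares: Unit 3A 639.31 → $639; Unit 4B 165.69 → $166.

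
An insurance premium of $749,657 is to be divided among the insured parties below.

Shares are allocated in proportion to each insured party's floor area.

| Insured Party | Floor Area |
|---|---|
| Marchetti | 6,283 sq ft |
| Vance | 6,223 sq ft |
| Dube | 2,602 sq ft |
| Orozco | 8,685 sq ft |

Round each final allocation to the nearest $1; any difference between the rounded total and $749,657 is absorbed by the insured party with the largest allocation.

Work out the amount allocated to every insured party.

Floor area total: 23,793.
Proportional shares: Marchetti 6,283/23,793 × $749,657 = 197,961.37; Vance 6,223/23,793 × $749,657 = 196,070.92; Dube 2,602/23,793 × $749,657 = 81,982.41; Orozco 8,685/23,793 × $749,657 = 273,642.29.
Rounded to nearest $1: Marchetti $197,961; Vance $196,071; Dube $81,982; Orozco $273,642. Sum = $749,656.
Difference $749,657 − $749,656 = +$1 applied to largest allocation (Orozco): Orozco becomes $273,643.

Marchetti: $197,961; Vance: $196,071; Dube: $81,982; Orozco: $273,643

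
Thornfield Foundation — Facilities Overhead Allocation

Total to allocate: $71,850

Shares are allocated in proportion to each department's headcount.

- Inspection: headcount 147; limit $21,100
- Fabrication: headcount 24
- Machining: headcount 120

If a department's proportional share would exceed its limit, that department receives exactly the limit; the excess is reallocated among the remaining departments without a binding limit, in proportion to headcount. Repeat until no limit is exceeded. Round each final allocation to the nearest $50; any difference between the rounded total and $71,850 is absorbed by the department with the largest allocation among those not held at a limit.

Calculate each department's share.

Sum of headcount: 291.
Pro-rata shares before constraints: Inspection 36,295.36; Fabrication 5,925.77; Machining 29,628.87.
Cap binds for Inspection ($21,100); remaining pool $50,750 reallocated over remaining headcount 144.
Shares after redistribution: Fabrication 8,458.33 → $8,450; Machining 42,291.67 → $42,300.

Inspection: $21,100 · Fabrication: $8,450 · Machining: $42,300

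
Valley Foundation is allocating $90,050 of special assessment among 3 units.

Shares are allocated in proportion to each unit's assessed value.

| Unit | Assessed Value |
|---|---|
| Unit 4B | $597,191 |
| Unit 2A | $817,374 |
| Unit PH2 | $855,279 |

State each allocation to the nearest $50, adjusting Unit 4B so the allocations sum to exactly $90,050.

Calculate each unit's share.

Combined assessed value = 2,269,844.
Unrounded shares: Unit 4B 597,191/2,269,844 × $90,050 = 23,691.96; Unit 2A 817,374/2,269,844 × $90,050 = 32,427.13; Unit PH2 855,279/2,269,844 × $90,050 = 33,930.91.
After rounding ($50): Unit 4B $23,700; Unit 2A $32,450; Unit PH2 $33,950. Sum = $90,100.
Difference $90,050 − $90,100 = −$50 applied to Unit 4B: Unit 4B becomes $23,650.

Unit 4B: $23,650 | Unit 2A: $32,450 | Unit PH2: $33,950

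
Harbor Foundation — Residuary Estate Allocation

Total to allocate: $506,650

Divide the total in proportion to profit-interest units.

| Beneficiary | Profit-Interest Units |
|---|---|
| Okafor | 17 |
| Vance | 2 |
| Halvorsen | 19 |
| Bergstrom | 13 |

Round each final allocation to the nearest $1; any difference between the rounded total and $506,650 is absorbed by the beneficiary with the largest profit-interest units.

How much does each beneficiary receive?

Profit-interest units total: 17 + 2 + 19 + 13 = 51.
Proportional shares: Okafor 168,883.33; Vance 19,868.63; Halvorsen 188,751.96; Bergstrom 129,146.08.
After rounding ($1): Okafor $168,883; Vance $19,869; Halvorsen $188,752; Bergstrom $129,146. Sum = $506,650.
Sum already equals the total — no adjustment.

Okafor: $168,883; Vance: $19,869; Halvorsen: $188,752; Bergstrom: $129,146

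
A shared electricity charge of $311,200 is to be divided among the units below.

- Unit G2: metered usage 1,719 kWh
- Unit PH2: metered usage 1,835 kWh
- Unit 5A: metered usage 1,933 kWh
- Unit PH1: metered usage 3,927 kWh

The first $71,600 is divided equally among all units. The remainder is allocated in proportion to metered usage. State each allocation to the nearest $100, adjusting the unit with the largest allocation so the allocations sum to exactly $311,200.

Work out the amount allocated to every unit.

$71,600 shared equally gives $17,900 per unit.
Remainder $239,600 by metered usage (total 9,414): Unit G2 43,751.05 → $43,800; Unit PH2 46,703.42 → $46,700; Unit 5A 49,197.66 → $49,200; Unit PH1 99,947.86 → $99,900.
Totals: Unit G2 $17,900 + $43,800 = $61,700; Unit PH2 $17,900 + $46,700 = $64,600; Unit 5A $17,900 + $49,200 = $67,100; Unit PH1 $17,900 + $99,900 = $117,800.

Unit G2: $61,700; Unit PH2: $64,600; Unit 5A: $67,100; Unit PH1: $117,800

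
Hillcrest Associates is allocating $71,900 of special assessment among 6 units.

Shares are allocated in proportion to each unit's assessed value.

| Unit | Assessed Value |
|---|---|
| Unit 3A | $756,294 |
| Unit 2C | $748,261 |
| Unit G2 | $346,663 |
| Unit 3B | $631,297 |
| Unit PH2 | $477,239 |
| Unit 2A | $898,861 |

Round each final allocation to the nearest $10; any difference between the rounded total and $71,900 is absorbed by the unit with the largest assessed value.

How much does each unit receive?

Sum of assessed value: 756,294 + 748,261 + 346,663 + 631,297 + 477,239 + 898,861 = 3,858,615.
Raw shares: Unit 3A 14,092.50; Unit 2C 13,942.82; Unit G2 6,459.59; Unit 3B 11,763.35; Unit PH2 8,892.69; Unit 2A 16,749.04.
At nearest $10: Unit 3A $14,090; Unit 2C $13,940; Unit G2 $6,460; Unit 3B $11,760; Unit PH2 $8,890; Unit 2A $16,750. Sum = $71,890.
Difference $71,900 − $71,890 = +$10 applied to largest assessed value (Unit 2A): Unit 2A becomes $16,760.

Unit 3A: $14,090 · Unit 2C: $13,940 · Unit G2: $6,460 · Unit 3B: $11,760 · Unit PH2: $8,890 · Unit 2A: $16,760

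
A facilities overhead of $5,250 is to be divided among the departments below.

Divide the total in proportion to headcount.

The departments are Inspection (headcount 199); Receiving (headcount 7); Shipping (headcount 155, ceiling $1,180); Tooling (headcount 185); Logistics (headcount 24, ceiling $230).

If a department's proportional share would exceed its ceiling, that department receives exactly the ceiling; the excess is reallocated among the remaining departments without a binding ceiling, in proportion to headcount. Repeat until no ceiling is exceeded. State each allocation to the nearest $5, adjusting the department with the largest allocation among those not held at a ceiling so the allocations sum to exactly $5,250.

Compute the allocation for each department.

Inspection: $1,955 · Receiving: $70 · Shipping: $1,180 · Tooling: $1,815 · Logistics: $230

Sum of headcount: 570.
Pro-rata shares before constraints: Inspection 1,832.89; Receiving 64.47; Shipping 1,427.63; Tooling 1,703.95; Logistics 221.05.
Held at cap: Shipping ($1,180); remaining pool $4,070 reallocated over remaining headcount 415.
Held at cap: Logistics ($230); remaining pool $3,840 reallocated over remaining headcount 391.
Shares after redistribution: Inspection 1,954.37 → $1,955; Receiving 68.75 → $70; Tooling 1,816.88 → $1,815.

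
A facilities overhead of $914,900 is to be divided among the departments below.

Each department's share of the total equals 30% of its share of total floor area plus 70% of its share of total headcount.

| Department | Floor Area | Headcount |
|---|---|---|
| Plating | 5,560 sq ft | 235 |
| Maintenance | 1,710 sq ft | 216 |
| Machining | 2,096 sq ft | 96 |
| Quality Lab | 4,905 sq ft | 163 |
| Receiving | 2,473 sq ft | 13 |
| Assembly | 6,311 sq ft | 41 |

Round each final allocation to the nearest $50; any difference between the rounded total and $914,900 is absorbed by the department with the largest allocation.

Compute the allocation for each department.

Floor area total 23,055; headcount total 764.
Blended shares (30% floor area + 70% headcount): Plating 0.2877; Maintenance 0.2202; Machining 0.1152; Quality Lab 0.2132; Receiving 0.0441; Assembly 0.1197.
Raw shares: Plating 263,182.76; Maintenance 201,421.55; Machining 105,425.78; Quality Lab 195,030.32; Receiving 40,338.46; Assembly 109,501.14.
At nearest $50: Plating $263,200; Maintenance $201,400; Machining $105,450; Quality Lab $195,050; Receiving $40,350; Assembly $109,500. Sum = $914,950.
Difference $914,900 − $914,950 = −$50 applied to largest allocation (Plating): Plating becomes $263,150.

Plating: $263,150; Maintenance: $201,400; Machining: $105,450; Quality Lab: $195,050; Receiving: $40,350; Assembly: $109,500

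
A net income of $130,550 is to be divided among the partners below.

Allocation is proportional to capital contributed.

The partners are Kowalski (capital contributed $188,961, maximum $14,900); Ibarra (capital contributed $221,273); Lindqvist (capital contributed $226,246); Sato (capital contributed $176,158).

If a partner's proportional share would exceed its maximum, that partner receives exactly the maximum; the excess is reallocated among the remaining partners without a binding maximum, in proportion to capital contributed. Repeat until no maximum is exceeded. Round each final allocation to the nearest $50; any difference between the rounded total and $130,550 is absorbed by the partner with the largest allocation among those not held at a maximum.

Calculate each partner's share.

Capital contributed total: 812,638.
Proportional shares (ignoring caps): Kowalski 30,356.52; Ibarra 35,547.43; Lindqvist 36,346.34; Sato 28,299.72.
Cap binds for Kowalski ($14,900); remaining pool $115,650 reallocated over remaining capital contributed 623,677.
Redistributed shares: Ibarra 41,031.21 → $41,050; Lindqvist 41,953.37 → $41,950; Sato 32,665.42 → $32,650.

Kowalski: $14,900; Ibarra: $41,050; Lindqvist: $41,950; Sato: $32,650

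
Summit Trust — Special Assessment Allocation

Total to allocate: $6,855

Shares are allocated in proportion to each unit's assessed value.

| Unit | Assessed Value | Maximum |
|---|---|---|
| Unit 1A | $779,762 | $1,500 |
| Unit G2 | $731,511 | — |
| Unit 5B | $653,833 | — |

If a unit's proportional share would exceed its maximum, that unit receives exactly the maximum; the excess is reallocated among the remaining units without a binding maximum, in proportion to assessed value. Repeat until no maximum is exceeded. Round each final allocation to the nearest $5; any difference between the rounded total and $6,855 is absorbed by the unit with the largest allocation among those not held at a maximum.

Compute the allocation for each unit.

Unit 1A: $1,500; Unit G2: $2,830; Unit 5B: $2,525

Sum of assessed value: 2,165,106.
Proportional shares (ignoring caps): Unit 1A 2,468.83; Unit G2 2,316.06; Unit 5B 2,070.12.
Capped: Unit 1A ($1,500); remaining pool $5,355 reallocated over remaining assessed value 1,385,344.
Redistributed shares: Unit G2 2,827.63 → $2,830; Unit 5B 2,527.37 → $2,525.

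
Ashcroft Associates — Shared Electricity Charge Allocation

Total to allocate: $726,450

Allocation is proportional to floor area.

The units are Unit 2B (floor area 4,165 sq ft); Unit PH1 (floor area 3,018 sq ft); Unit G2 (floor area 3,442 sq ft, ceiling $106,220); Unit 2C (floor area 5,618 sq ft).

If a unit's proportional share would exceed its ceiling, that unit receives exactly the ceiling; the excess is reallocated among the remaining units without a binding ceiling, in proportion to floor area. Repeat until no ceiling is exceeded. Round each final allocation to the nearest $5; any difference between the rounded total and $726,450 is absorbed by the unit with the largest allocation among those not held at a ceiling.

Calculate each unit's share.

Floor area total: 16,243.
Pro-rata shares before constraints: Unit 2B 186,274.96; Unit PH1 134,976.67; Unit G2 153,939.60; Unit 2C 251,258.76.
Capped: Unit G2 ($106,220); remaining pool $620,230 reallocated over remaining floor area 12,801.
Remaining shares: Unit 2B 201,801.26 → $201,800; Unit PH1 146,227.18 → $146,225; Unit 2C 272,201.56 → $272,200.
Rounding difference +$5 applied to Unit 2C → $272,205.

Unit 2B: $201,800 · Unit PH1: $146,225 · Unit G2: $106,220 · Unit 2C: $272,205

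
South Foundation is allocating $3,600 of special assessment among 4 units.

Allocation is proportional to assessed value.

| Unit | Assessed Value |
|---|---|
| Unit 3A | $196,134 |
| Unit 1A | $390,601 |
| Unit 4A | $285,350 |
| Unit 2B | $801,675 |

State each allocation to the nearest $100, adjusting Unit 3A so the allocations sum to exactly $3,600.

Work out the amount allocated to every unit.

Unit 3A: $500 | Unit 1A: $800 | Unit 4A: $600 | Unit 2B: $1,700

Assessed value total: 1,673,760.
Pro-rata amounts: Unit 3A 196,134/1,673,760 × $3,600 = 421.85; Unit 1A 390,601/1,673,760 × $3,600 = 840.12; Unit 4A 285,350/1,673,760 × $3,600 = 613.74; Unit 2B 801,675/1,673,760 × $3,600 = 1,724.28.
At nearest $100: Unit 3A $400; Unit 1A $800; Unit 4A $600; Unit 2B $1,700. Sum = $3,500.
Difference $3,600 − $3,500 = +$100 applied to Unit 3A: Unit 3A becomes $500.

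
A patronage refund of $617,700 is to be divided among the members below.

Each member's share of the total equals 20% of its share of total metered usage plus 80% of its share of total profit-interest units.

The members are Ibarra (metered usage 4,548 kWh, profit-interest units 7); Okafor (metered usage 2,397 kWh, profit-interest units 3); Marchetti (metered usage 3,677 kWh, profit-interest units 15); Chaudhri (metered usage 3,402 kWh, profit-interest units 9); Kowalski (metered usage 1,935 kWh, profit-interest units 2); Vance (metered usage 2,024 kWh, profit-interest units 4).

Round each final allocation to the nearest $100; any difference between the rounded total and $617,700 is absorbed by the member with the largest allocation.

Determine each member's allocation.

Ibarra: $117,700 · Okafor: $53,500 · Marchetti: $210,600 · Chaudhri: $134,600 · Kowalski: $38,000 · Vance: $63,300

Totals — metered usage 17,983, profit-interest units 40.
Blended shares (20% metered usage + 80% profit-interest units): Ibarra 0.1906; Okafor 0.0867; Marchetti 0.3409; Chaudhri 0.2178; Kowalski 0.0615; Vance 0.1025.
Unrounded shares: Ibarra 117,721.95; Okafor 53,528.96; Marchetti 210,570.33; Chaudhri 134,557.13; Kowalski 38,001.10; Vance 63,320.52.
At nearest $100: Ibarra $117,700; Okafor $53,500; Marchetti $210,600; Chaudhri $134,600; Kowalski $38,000; Vance $63,300. Sum = $617,700.
Rounded total matches; no reconciliation needed.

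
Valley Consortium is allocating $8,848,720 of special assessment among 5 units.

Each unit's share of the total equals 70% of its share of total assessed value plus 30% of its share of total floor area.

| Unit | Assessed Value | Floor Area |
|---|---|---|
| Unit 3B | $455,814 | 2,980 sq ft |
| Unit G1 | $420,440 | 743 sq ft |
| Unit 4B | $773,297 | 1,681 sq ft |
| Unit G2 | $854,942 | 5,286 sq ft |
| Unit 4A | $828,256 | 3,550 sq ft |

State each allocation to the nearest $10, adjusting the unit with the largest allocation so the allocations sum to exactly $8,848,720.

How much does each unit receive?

Assessed value total 3,332,749; floor area total 14,240.
Blended shares (70% assessed value + 30% floor area): Unit 3B 0.1585; Unit G1 0.1040; Unit 4B 0.1978; Unit G2 0.2909; Unit 4A 0.2488.
Raw shares: Unit 3B 1,402,686.90; Unit G1 919,921.52; Unit 4B 1,750,588.01; Unit G2 2,574,372.78; Unit 4A 2,201,150.79.
At nearest $10: Unit 3B $1,402,690; Unit G1 $919,920; Unit 4B $1,750,590; Unit G2 $2,574,370; Unit 4A $2,201,150. Sum = $8,848,720.
Rounded total matches; no reconciliation needed.

Unit 3B: $1,402,690 · Unit G1: $919,920 · Unit 4B: $1,750,590 · Unit G2: $2,574,370 · Unit 4A: $2,201,150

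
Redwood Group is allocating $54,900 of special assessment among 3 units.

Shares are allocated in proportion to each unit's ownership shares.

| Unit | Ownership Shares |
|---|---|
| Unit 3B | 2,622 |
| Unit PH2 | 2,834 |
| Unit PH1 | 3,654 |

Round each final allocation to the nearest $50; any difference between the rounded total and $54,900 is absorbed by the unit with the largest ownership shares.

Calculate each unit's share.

Combined ownership shares = 2,622 + 2,834 + 3,654 = 9,110.
Raw shares: Unit 3B 15,801.08; Unit PH2 17,078.66; Unit PH1 22,020.26.
At nearest $50: Unit 3B $15,800; Unit PH2 $17,100; Unit PH1 $22,000. Sum = $54,900.
Sum already equals the total — no adjustment.

Unit 3B: $15,800 · Unit PH2: $17,100 · Unit PH1: $22,000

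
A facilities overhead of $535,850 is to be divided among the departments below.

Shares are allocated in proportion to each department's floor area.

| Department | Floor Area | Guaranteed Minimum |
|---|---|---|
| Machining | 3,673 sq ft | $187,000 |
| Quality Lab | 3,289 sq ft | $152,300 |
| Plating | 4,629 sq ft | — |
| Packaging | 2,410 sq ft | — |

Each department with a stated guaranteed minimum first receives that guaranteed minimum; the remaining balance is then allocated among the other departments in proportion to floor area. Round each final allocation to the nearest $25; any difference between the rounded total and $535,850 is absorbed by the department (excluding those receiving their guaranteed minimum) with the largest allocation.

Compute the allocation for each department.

Guaranteed amounts: Machining $187,000; Quality Lab $152,300. Balance $196,550.
Balance split over remaining floor area 7,039: Plating 129,255.57 → $129,250; Packaging 67,294.43 → $67,300.

Machining: $187,000 | Quality Lab: $152,300 | Plating: $129,250 | Packaging: $67,300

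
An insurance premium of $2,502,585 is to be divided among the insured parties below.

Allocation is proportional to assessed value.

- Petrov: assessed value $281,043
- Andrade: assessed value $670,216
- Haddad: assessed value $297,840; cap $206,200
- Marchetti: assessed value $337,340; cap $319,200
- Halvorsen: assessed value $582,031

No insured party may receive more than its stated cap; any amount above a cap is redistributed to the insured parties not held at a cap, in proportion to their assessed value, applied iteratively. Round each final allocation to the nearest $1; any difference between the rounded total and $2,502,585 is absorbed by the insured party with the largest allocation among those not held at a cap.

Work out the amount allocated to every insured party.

Petrov: $362,406 · Andrade: $864,247 · Haddad: $206,200 · Marchetti: $319,200 · Halvorsen: $750,532

Assessed value total: 2,168,470.
Pro-rata shares before constraints: Petrov 324,345.74; Andrade 773,482.00; Haddad 343,730.79; Marchetti 389,316.90; Halvorsen 671,709.57.
Cap binds for Haddad ($206,200), Marchetti ($319,200); balance $1,977,185 reallocated over remaining assessed value 1,533,290.
Redistributed shares: Petrov 362,406.33 → $362,406; Andrade 864,246.83 → $864,247; Halvorsen 750,531.84 → $750,532.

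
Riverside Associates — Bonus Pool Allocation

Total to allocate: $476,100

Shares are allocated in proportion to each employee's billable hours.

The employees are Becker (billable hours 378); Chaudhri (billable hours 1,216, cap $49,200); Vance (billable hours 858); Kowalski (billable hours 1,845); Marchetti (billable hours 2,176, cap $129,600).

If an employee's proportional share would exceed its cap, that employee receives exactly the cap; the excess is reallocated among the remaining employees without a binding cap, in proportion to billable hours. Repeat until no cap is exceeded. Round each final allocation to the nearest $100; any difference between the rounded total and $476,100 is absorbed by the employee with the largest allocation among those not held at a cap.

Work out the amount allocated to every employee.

Becker: $36,500; Chaudhri: $49,200; Vance: $82,800; Kowalski: $178,000; Marchetti: $129,600

Sum of billable hours: 6,473.
Pro-rata shares before constraints: Becker 27,802.53; Chaudhri 89,438.84; Vance 63,107.34; Kowalski 135,702.84; Marchetti 160,048.45.
Held at cap: Chaudhri ($49,200), Marchetti ($129,600); remaining pool $297,300 reallocated over remaining billable hours 3,081.
Shares after redistribution: Becker 36,474.98 → $36,500; Vance 82,792.41 → $82,800; Kowalski 178,032.62 → $178,000.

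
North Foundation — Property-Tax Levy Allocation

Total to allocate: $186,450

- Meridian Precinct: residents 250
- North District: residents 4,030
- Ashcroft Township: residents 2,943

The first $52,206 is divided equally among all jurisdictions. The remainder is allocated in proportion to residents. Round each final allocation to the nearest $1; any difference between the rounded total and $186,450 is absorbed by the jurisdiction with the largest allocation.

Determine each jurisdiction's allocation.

Meridian Precinct: $22,048 · North District: $92,302 · Ashcroft Township: $72,100

Equal tier: $52,206 ÷ 3 = $17,402 apiece.
Remainder $134,244 by residents (total 7,223): Meridian Precinct 4,646.41 → $4,646; North District 74,900.09 → $74,900; Ashcroft Township 54,697.51 → $54,698.
Totals: Meridian Precinct $17,402 + $4,646 = $22,048; North District $17,402 + $74,900 = $92,302; Ashcroft Township $17,402 + $54,698 = $72,100.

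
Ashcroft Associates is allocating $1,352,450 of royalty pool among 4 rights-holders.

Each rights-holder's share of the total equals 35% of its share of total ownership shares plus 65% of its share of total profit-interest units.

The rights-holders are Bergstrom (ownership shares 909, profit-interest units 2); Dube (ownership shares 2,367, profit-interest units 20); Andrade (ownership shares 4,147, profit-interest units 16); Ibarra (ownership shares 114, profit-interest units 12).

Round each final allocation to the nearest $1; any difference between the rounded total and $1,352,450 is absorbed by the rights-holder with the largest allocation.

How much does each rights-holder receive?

Bergstrom: $92,253 · Dube: $500,295 · Andrade: $541,760 · Ibarra: $218,142

Totals — ownership shares 7,537, profit-interest units 50.
Blended shares (35% ownership shares + 65% profit-interest units): Bergstrom 0.0682; Dube 0.3699; Andrade 0.4006; Ibarra 0.1613.
Proportional shares: Bergstrom 92,252.99; Dube 500,295.25; Andrade 541,759.85; Ibarra 218,141.91.
After rounding ($1): Bergstrom $92,253; Dube $500,295; Andrade $541,760; Ibarra $218,142. Sum = $1,352,450.
Rounded total matches; no reconciliation needed.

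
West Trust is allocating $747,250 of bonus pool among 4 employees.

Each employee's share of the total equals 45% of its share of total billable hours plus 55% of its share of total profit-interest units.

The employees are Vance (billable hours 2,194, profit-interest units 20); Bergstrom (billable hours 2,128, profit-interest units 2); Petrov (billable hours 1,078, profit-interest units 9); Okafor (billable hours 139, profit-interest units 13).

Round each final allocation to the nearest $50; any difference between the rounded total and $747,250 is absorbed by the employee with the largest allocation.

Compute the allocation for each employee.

Totals — billable hours 5,539, profit-interest units 44.
Combined weights (45% billable hours + 55% profit-interest units): Vance 0.4282; Bergstrom 0.1979; Petrov 0.2001; Okafor 0.1738.
Proportional shares: Vance 320,006.20; Bergstrom 147,868.22; Petrov 149,509.02; Okafor 129,866.56.
After rounding ($50): Vance $320,000; Bergstrom $147,850; Petrov $149,500; Okafor $129,850. Sum = $747,200.
Difference $747,250 − $747,200 = +$50 applied to largest allocation (Vance): Vance becomes $320,050.

Vance: $320,050 · Bergstrom: $147,850 · Petrov: $149,500 · Okafor: $129,850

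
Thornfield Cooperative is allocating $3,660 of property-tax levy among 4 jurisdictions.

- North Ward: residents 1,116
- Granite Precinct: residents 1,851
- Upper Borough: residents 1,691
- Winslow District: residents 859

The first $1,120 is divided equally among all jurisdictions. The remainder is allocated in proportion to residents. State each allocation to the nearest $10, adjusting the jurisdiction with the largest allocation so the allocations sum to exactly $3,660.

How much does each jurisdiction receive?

North Ward: $790 · Granite Precinct: $1,130 · Upper Borough: $1,060 · Winslow District: $680

$1,120 shared equally gives $280 per jurisdiction.
Remainder $2,540 by residents (total 5,517): North Ward 513.80 → $510; Granite Precinct 852.19 → $850; Upper Borough 778.53 → $780; Winslow District 395.48 → $400.
Totals: North Ward $280 + $510 = $790; Granite Precinct $280 + $850 = $1,130; Upper Borough $280 + $780 = $1,060; Winslow District $280 + $400 = $680.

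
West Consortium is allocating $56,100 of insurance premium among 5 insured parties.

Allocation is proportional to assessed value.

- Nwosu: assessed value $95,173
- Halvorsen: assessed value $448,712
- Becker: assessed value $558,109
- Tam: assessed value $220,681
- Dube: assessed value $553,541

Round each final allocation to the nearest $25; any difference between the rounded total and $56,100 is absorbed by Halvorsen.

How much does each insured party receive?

Sum of assessed value: 1,876,216.
Raw shares: Nwosu 95,173/1,876,216 × $56,100 = 2,845.73; Halvorsen 448,712/1,876,216 × $56,100 = 13,416.76; Becker 558,109/1,876,216 × $56,100 = 16,687.80; Tam 220,681/1,876,216 × $56,100 = 6,598.50; Dube 553,541/1,876,216 × $56,100 = 16,551.21.
After rounding ($25): Nwosu $2,850; Halvorsen $13,425; Becker $16,700; Tam $6,600; Dube $16,550. Sum = $56,125.
Difference $56,100 − $56,125 = −$25 applied to Halvorsen: Halvorsen becomes $13,400.

Nwosu: $2,850 | Halvorsen: $13,400 | Becker: $16,700 | Tam: $6,600 | Dube: $16,550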